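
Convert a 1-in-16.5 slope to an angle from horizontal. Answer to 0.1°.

tan θ = 1/16.5 = 0.0606
θ = arctan(0.0606) = 3.47°

3.5°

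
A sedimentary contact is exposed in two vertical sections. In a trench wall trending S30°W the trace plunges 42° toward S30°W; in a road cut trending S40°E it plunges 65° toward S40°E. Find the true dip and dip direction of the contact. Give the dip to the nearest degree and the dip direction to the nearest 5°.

The two traces are lines in the plane: v₁ = (sin 210°·cos 42°, cos 210°·cos 42°, −sin 42°), v₂ = (sin 140°·cos 65°, cos 140°·cos 65°, −sin 65°).
Cross product v₁ × v₂ gives the pole to the plane: n ∝ (0.367, -0.519, 0.295).
Dip δ = arctan(|n_h|/n_z) = arctan(0.635/0.295) = 65.1°.
Dip direction = atan2(0.367, -0.519) = 145° (azimuth of n's horizontal projection).

true dip 65°, dip direction 145°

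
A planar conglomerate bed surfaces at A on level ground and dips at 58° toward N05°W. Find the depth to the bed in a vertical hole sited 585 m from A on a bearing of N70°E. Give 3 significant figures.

242 m

The hole lies 75° from the dip direction, so the down-dip offset is 585 × cos 75° = 151.41 m.
Depth = down-dip offset × tan(dip) = 151.41 × tan 58° = 151.41 × 1.6003
Depth = 242.31 m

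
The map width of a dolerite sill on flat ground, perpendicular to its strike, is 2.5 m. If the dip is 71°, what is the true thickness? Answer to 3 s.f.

2.36 m

True thickness t = w · sin(dip) = 2.5 × sin 71°
t = 2.5 × 0.9455 = 2.364 m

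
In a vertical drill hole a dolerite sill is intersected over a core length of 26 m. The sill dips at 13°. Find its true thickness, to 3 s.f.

25.3 m

True thickness t = h · cos(dip) = 26 × cos 13°
t = 26 × 0.9744 = 25.334 m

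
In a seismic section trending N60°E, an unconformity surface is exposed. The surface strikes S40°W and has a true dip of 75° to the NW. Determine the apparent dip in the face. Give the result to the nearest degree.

52°

The strike is S40°W and the section trends N60°E; the acute angle between them is β = 20°.
tan(apparent dip) = tan 75° · sin 20° = 1.2764
α = arctan(1.2764) = 51.92°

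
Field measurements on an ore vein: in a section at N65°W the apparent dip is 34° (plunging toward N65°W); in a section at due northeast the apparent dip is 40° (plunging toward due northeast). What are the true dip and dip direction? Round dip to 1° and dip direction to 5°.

true dip 53°, dip direction 355°

The two traces are lines in the plane: v₁ = (sin 295°·cos 34°, cos 295°·cos 34°, −sin 34°), v₂ = (sin 45°·cos 40°, cos 45°·cos 40°, −sin 40°).
The plane normal is n = v₁ × v₂ ∝ (-0.078, 0.786, 0.597).
tan δ = √(n_x²+n_y²)/n_z = 0.790/0.597, so δ = 52.9°.
The horizontal component of n points toward azimuth atan2(n_x, n_y) = 354°, the dip direction.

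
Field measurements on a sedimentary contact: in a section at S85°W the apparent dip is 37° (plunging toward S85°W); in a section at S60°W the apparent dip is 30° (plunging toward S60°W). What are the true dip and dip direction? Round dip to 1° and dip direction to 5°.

The two traces are lines in the plane: v₁ = (sin 265°·cos 37°, cos 265°·cos 37°, −sin 37°), v₂ = (sin 240°·cos 30°, cos 240°·cos 30°, −sin 30°).
The plane normal is n = v₁ × v₂ ∝ (-0.226, 0.054, 0.292).
tan δ = √(n_x²+n_y²)/n_z = 0.232/0.292, so δ = 38.4°.
The horizontal component of n points toward azimuth atan2(n_x, n_y) = 283°, the dip direction.

true dip 38°, dip direction 285°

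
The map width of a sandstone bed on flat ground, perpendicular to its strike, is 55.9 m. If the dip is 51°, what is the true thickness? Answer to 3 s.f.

True thickness t = w · sin(dip) = 55.9 × sin 51°
t = 55.9 × 0.7771 = 43.442 m

43.4 m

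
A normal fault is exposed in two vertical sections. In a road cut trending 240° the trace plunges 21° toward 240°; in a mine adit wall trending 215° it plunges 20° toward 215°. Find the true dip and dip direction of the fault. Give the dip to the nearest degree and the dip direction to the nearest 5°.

true dip 21°, dip direction 235°

The two traces are lines in the plane: v₁ = (sin 240°·cos 21°, cos 240°·cos 21°, −sin 21°), v₂ = (sin 215°·cos 20°, cos 215°·cos 20°, −sin 20°).
n = v₁ × v₂ = (-0.116, -0.083, 0.371) (taken with n_z > 0).
True dip = arccos(n_z / |n|) = arccos(0.9330) = 21.1°.
The horizontal component of n points toward azimuth atan2(n_x, n_y) = 234°, the dip direction.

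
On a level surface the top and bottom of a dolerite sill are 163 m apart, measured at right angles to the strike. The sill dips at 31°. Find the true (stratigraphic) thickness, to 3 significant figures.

True thickness t = w · sin(dip) = 163 × sin 31°
t = 163 × 0.5150 = 83.951 m

84.0 m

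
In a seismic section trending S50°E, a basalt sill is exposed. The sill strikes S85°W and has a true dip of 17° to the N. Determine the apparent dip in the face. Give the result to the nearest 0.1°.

The strike is S85°W and the section trends S50°E; the acute angle between them is β = 45°.
tan(apparent dip) = tan 17° · sin 45° = 0.2162
α = arctan(0.2162) = 12.20°

12.2°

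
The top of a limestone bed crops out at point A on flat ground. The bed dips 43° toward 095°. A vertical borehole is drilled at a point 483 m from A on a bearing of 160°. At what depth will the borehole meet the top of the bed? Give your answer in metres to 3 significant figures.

190 m

The hole lies 65° from the dip direction, so the down-dip offset is 483 × cos 65° = 204.12 m.
Depth = down-dip offset × tan(dip) = 204.12 × tan 43° = 204.12 × 0.9325
Depth = 190.35 m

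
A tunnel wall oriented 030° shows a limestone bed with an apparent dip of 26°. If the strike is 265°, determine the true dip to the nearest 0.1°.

30.8°

The section is 55° from the strike.
tan δ = tan α / sin β = tan 26° / sin 55° = 0.4877 / 0.8192 = 0.5954
true dip = arctan 0.5954 = 30.77°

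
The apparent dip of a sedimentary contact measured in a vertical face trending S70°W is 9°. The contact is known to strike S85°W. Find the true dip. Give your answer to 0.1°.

β = acute angle between strike S85°W and section S70°W = 15°.
tan(true dip) = tan 9° / sin 15° = 0.6120
δ = arctan(0.6120) = 31.46°

31.5°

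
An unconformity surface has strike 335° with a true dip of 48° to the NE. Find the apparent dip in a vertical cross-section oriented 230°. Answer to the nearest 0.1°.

The strike is 335° and the section trends 230°; the acute angle between them is β = 75°.
tan α = tan 48° × sin 75° = 1.1106 × 0.9659 = 1.0728
apparent dip = arctan 1.0728 = 47.01°

47.0°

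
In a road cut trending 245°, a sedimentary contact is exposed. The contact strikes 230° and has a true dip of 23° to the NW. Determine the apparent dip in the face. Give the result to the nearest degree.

6°

The section lies 15° from the strike.
tan(apparent dip) = tan 23° · sin 15° = 0.1099
α = arctan(0.1099) = 6.27°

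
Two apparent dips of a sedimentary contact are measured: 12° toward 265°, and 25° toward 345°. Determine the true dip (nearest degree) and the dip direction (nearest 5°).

true dip 26°, dip direction 330°

Each apparent-dip line lies in the plane. As unit vectors (x east, y north, z up), v₁ plunges 12°→265° and v₂ plunges 25°→345°.
Cross product v₁ × v₂ gives the pole to the plane: n ∝ (-0.218, 0.363, 0.873).
Dip δ = arctan(|n_h|/n_z) = arctan(0.423/0.873) = 25.9°.
Dip direction = azimuth of (n_x, n_y) = atan2(-0.218, 0.363) = 329°.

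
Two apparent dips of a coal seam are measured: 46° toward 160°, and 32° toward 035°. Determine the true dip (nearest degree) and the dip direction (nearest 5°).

true dip 61°, dip direction 105°

Each apparent-dip line lies in the plane. As unit vectors (x east, y north, z up), v₁ plunges 46°→160° and v₂ plunges 32°→035°.
The plane normal is n = v₁ × v₂ ∝ (0.846, -0.224, 0.483).
True dip = arccos(n_z / |n|) = arccos(0.4830) = 61.1°.
The horizontal component of n points toward azimuth atan2(n_x, n_y) = 105°, the dip direction.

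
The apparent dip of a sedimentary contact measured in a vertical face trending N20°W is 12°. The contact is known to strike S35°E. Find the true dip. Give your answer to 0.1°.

39.4°

β = acute angle between strike S35°E and section N20°W = 15°.
tan(true dip) = tan 12° / sin 15° = 0.8213
true dip = arctan 0.8213 = 39.39°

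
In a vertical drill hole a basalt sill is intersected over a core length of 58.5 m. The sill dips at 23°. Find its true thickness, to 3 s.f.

True thickness t = h · cos(dip) = 58.5 × cos 23°
t = 58.5 × 0.9205 = 53.850 m

53.8 m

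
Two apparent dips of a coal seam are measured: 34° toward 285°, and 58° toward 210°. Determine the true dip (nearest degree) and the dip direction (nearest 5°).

Each apparent-dip line lies in the plane. As unit vectors (x east, y north, z up), v₁ plunges 34°→285° and v₂ plunges 58°→210°.
The plane normal is n = v₁ × v₂ ∝ (-0.439, -0.531, 0.424).
tan δ = √(n_x²+n_y²)/n_z = 0.689/0.424, so δ = 58.4°.
Dip direction = azimuth of (n_x, n_y) = atan2(-0.439, -0.531) = 220°.

true dip 58°, dip direction 220°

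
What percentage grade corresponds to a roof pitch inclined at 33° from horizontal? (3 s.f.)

grade % = 100 × tan 33° = 100 × 0.6494

64.9%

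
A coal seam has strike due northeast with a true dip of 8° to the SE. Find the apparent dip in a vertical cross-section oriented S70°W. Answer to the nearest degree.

3°

The section lies 25° from the strike.
tan α = tan 8° × sin 25° = 0.1405 × 0.4226 = 0.0594
α = arctan(0.0594) = 3.40°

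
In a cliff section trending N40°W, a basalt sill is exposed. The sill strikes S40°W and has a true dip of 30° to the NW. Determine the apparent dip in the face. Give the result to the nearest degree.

The section lies 80° from the strike.
tan(apparent dip) = tan 30° · sin 80° = 0.5686
apparent dip = arctan 0.5686 = 29.62°

30°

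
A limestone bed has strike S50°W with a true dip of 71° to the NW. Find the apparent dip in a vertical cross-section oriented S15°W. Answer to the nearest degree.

59°

Angle between strike (S50°W) and section (S15°W): β = 35°.
tan(apparent dip) = tan 71° · sin 35° = 1.6658
α = arctan(1.6658) = 59.02°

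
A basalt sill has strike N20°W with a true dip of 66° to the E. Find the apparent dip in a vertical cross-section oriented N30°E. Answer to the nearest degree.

The strike is N20°W and the section trends N30°E; the acute angle between them is β = 50°.
tan(apparent dip) = tan 66° · sin 50° = 1.7206
α = arctan(1.7206) = 59.83°

60°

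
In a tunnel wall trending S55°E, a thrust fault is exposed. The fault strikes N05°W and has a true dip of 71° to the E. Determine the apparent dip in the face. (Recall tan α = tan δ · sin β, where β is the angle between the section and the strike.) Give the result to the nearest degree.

66°

The section lies 50° from the strike.
tan(apparent dip) = tan 71° · sin 50° = 2.2248
apparent dip = arctan 2.2248 = 65.80°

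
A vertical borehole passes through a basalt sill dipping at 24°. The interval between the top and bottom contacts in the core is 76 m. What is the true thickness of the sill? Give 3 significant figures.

True thickness t = h · cos(dip) = 76 × cos 24°
t = 76 × 0.9135 = 69.429 m

69.4 m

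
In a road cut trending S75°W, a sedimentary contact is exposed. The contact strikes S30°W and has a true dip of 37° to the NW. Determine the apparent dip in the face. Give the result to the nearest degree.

Angle between strike (S30°W) and section (S75°W): β = 45°.
tan α = tan 37° × sin 45° = 0.7536 × 0.7071 = 0.5328
α = arctan(0.5328) = 28.05°

28°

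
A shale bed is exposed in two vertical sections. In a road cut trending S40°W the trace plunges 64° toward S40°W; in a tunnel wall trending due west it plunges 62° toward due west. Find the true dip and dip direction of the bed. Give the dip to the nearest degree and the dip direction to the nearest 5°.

Each apparent-dip line lies in the plane. As unit vectors (x east, y north, z up), v₁ plunges 64°→S40°W and v₂ plunges 62°→due west.
The plane normal is n = v₁ × v₂ ∝ (-0.297, -0.173, 0.158).
True dip = arccos(n_z / |n|) = arccos(0.4173) = 65.3°.
Dip direction = azimuth of (n_x, n_y) = atan2(-0.297, -0.173) = 240°.

true dip 65°, dip direction 240°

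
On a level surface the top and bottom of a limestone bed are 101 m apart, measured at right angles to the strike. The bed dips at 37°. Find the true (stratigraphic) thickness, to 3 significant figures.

60.8 m

True thickness t = w · sin(dip) = 101 × sin 37°
t = 101 × 0.6018 = 60.783 m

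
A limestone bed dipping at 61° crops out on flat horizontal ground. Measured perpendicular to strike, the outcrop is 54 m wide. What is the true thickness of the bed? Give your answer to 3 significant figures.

47.2 m

True thickness t = w · sin(dip) = 54 × sin 61°
t = 54 × 0.8746 = 47.229 m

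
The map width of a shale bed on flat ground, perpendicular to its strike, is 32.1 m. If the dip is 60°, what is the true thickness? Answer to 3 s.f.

True thickness t = w · sin(dip) = 32.1 × sin 60°
t = 32.1 × 0.8660 = 27.799 m

27.8 m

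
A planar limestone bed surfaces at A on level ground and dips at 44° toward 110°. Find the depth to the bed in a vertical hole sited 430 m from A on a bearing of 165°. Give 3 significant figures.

238 m

The hole lies 55° from the dip direction, so the down-dip offset is 430 × cos 55° = 246.64 m.
Depth = down-dip offset × tan(dip) = 246.64 × tan 44° = 246.64 × 0.9657
Depth = 238.18 m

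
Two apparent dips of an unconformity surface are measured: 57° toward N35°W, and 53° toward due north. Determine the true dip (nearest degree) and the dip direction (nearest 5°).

Each apparent-dip line lies in the plane. As unit vectors (x east, y north, z up), v₁ plunges 57°→N35°W and v₂ plunges 53°→due north.
n = v₁ × v₂ = (-0.148, 0.249, 0.188) (taken with n_z > 0).
tan δ = √(n_x²+n_y²)/n_z = 0.290/0.188, so δ = 57.1°.
The horizontal component of n points toward azimuth atan2(n_x, n_y) = 329°, the dip direction.

true dip 57°, dip direction 330°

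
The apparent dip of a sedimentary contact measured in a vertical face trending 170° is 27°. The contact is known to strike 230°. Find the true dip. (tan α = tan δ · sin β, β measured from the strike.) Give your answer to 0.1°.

30.5°

The section is 60° from the strike.
tan(true dip) = tan 27° / sin 60° = 0.5883
true dip = arctan 0.5883 = 30.47°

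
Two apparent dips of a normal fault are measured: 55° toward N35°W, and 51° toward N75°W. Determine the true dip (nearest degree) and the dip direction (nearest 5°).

Represent each trace as a vector plunging at its apparent dip toward its trend (east-north-up frame): v₁ = (-0.329, 0.470, -0.819), v₂ = (-0.608, 0.163, -0.777).
The plane normal is n = v₁ × v₂ ∝ (-0.232, 0.242, 0.232).
True dip = arccos(n_z / |n|) = arccos(0.5691) = 55.3°.
The horizontal component of n points toward azimuth atan2(n_x, n_y) = 316°, the dip direction.

true dip 55°, dip direction 315°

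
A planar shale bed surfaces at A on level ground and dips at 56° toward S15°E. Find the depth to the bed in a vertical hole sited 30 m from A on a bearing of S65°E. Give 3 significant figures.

The hole lies 50° from the dip direction, so the down-dip offset is 30 × cos 50° = 19.28 m.
Depth = down-dip offset × tan(dip) = 19.28 × tan 56° = 19.28 × 1.4826
Depth = 28.59 m

28.6 m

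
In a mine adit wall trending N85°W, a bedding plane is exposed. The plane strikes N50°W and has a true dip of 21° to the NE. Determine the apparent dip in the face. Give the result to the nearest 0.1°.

Angle between strike (N50°W) and section (N85°W): β = 35°.
tan(apparent dip) = tan 21° · sin 35° = 0.2202
α = arctan(0.2202) = 12.42°

12.4°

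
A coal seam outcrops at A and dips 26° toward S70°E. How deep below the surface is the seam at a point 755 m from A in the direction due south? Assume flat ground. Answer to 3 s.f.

126 m

The hole lies 70° from the dip direction, so the down-dip offset is 755 × cos 70° = 258.23 m.
Depth = down-dip offset × tan(dip) = 258.23 × tan 26° = 258.23 × 0.4877
Depth = 125.94 m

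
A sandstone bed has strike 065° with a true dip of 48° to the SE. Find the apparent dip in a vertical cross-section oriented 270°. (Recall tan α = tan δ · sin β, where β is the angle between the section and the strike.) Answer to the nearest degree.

Angle between strike (065°) and section (270°): β = 25°.
tan α = tan 48° × sin 25° = 1.1106 × 0.4226 = 0.4694
apparent dip = arctan 0.4694 = 25.14°

25°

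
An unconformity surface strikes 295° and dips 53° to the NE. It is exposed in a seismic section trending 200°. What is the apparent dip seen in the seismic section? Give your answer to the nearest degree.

53°

The strike is 295° and the section trends 200°; the acute angle between them is β = 85°.
tan(apparent dip) = tan 53° · sin 85° = 1.3220
α = arctan(1.3220) = 52.89°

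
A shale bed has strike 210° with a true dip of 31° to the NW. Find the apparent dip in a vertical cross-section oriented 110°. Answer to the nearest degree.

The section lies 80° from the strike.
tan α = tan 31° × sin 80° = 0.6009 × 0.9848 = 0.5917
apparent dip = arctan 0.5917 = 30.61°

31°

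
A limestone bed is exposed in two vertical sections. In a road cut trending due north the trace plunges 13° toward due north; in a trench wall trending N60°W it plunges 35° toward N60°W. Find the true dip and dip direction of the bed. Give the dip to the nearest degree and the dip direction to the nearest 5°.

The two traces are lines in the plane: v₁ = (sin 0°·cos 13°, cos 0°·cos 13°, −sin 13°), v₂ = (sin 300°·cos 35°, cos 300°·cos 35°, −sin 35°).
Cross product v₁ × v₂ gives the pole to the plane: n ∝ (-0.467, 0.160, 0.691).
tan δ = √(n_x²+n_y²)/n_z = 0.493/0.691, so δ = 35.5°.
The horizontal component of n points toward azimuth atan2(n_x, n_y) = 289°, the dip direction.

true dip 36°, dip direction 290°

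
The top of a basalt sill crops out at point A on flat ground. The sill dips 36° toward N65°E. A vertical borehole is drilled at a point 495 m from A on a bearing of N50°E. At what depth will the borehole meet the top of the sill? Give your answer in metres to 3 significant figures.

347 m

The hole lies 15° from the dip direction, so the down-dip offset is 495 × cos 15° = 478.13 m.
Depth = down-dip offset × tan(dip) = 478.13 × tan 36° = 478.13 × 0.7265
Depth = 347.38 m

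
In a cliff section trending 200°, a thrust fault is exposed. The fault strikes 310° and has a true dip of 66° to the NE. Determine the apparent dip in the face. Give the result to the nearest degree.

Angle between strike (310°) and section (200°): β = 70°.
tan(apparent dip) = tan 66° · sin 70° = 2.1106
α = arctan(2.1106) = 64.65°

65°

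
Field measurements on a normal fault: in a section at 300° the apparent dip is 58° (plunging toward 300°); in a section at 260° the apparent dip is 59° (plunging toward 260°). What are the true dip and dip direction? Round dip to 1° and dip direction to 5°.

true dip 60°, dip direction 275°

Each apparent-dip line lies in the plane. As unit vectors (x east, y north, z up), v₁ plunges 58°→300° and v₂ plunges 59°→260°.
Cross product v₁ × v₂ gives the pole to the plane: n ∝ (-0.303, 0.037, 0.175).
Dip δ = arctan(|n_h|/n_z) = arctan(0.305/0.175) = 60.1°.
Dip direction = atan2(-0.303, 0.037) = 277° (azimuth of n's horizontal projection).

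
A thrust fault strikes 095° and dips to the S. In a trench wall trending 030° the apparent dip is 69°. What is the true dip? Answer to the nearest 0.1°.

β = acute angle between strike 095° and section 030° = 65°.
tan δ = tan α / sin β = tan 69° / sin 65° = 2.6051 / 0.9063 = 2.8744
true dip = arctan 2.8744 = 70.82°

70.8°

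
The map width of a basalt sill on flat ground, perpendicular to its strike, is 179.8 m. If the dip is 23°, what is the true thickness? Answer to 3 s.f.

70.3 m

True thickness t = w · sin(dip) = 179.8 × sin 23°
t = 179.8 × 0.3907 = 70.253 m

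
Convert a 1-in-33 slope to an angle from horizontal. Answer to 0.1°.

tan θ = 1/33 = 0.0303
θ = arctan(0.0303) = 1.74°

1.7°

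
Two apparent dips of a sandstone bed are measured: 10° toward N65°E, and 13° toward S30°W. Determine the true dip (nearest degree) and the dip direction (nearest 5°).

true dip 34°, dip direction 140°

The two traces are lines in the plane: v₁ = (sin 65°·cos 10°, cos 65°·cos 10°, −sin 10°), v₂ = (sin 210°·cos 13°, cos 210°·cos 13°, −sin 13°).
n = v₁ × v₂ = (0.240, -0.285, 0.550) (taken with n_z > 0).
True dip = arccos(n_z / |n|) = arccos(0.8278) = 34.1°.
Dip direction = atan2(0.240, -0.285) = 140° (azimuth of n's horizontal projection).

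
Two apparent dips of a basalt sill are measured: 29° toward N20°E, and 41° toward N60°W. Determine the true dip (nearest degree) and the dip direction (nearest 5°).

true dip 44°, dip direction 325°

Each apparent-dip line lies in the plane. As unit vectors (x east, y north, z up), v₁ plunges 29°→N20°E and v₂ plunges 41°→N60°W.
Cross product v₁ × v₂ gives the pole to the plane: n ∝ (-0.356, 0.513, 0.650).
Dip δ = arctan(|n_h|/n_z) = arctan(0.625/0.650) = 43.9°.
Dip direction = azimuth of (n_x, n_y) = atan2(-0.356, 0.513) = 325°.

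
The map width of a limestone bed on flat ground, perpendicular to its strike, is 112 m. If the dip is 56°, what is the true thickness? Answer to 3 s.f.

92.9 m

True thickness t = w · sin(dip) = 112 × sin 56°
t = 112 × 0.8290 = 92.852 m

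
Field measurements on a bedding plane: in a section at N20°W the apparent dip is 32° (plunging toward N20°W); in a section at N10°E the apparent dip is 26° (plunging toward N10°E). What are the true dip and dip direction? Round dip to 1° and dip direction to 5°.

true dip 32°, dip direction 330°

Represent each trace as a vector plunging at its apparent dip toward its trend (east-north-up frame): v₁ = (-0.290, 0.797, -0.530), v₂ = (0.156, 0.885, -0.438).
The plane normal is n = v₁ × v₂ ∝ (-0.120, 0.210, 0.381).
True dip = arccos(n_z / |n|) = arccos(0.8446) = 32.4°.
The horizontal component of n points toward azimuth atan2(n_x, n_y) = 330°, the dip direction.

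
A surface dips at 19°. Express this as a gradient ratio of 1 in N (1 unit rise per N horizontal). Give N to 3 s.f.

1 in 2.90

1 : N means tan θ = 1/N, so N = 1/tan 19° = 1/0.3443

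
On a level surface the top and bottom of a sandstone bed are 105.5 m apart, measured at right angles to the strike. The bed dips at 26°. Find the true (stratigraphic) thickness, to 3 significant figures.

46.2 m

True thickness t = w · sin(dip) = 105.5 × sin 26°
t = 105.5 × 0.4384 = 46.248 m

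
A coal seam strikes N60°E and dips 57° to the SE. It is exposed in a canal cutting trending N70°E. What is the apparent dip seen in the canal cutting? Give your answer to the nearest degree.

The strike is N60°E and the section trends N70°E; the acute angle between them is β = 10°.
tan(apparent dip) = tan 57° · sin 10° = 0.2674
α = arctan(0.2674) = 14.97°

15°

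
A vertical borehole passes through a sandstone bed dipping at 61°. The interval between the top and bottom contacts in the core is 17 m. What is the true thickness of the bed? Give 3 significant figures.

8.24 m

True thickness t = h · cos(dip) = 17 × cos 61°
t = 17 × 0.4848 = 8.242 m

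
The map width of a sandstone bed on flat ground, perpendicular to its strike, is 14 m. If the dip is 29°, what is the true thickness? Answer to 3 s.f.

6.79 m

True thickness t = w · sin(dip) = 14 × sin 29°
t = 14 × 0.4848 = 6.787 m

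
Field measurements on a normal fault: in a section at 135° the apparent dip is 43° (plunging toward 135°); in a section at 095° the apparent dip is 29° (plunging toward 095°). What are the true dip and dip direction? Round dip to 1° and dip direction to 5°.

Represent each trace as a vector plunging at its apparent dip toward its trend (east-north-up frame): v₁ = (0.517, -0.517, -0.682), v₂ = (0.871, -0.076, -0.485).
n = v₁ × v₂ = (0.199, -0.344, 0.411) (taken with n_z > 0).
Dip δ = arctan(|n_h|/n_z) = arctan(0.397/0.411) = 44.0°.
Dip direction = atan2(0.199, -0.344) = 150° (azimuth of n's horizontal projection).

true dip 44°, dip direction 150°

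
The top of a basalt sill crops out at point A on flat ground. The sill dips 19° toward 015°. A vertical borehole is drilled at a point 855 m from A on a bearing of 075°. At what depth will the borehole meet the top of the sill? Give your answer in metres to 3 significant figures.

147 m

The hole lies 60° from the dip direction, so the down-dip offset is 855 × cos 60° = 427.50 m.
Depth = down-dip offset × tan(dip) = 427.50 × tan 19° = 427.50 × 0.3443
Depth = 147.20 m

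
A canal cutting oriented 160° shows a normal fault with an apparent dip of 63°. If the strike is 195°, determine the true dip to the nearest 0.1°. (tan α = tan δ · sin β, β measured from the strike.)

β = acute angle between strike 195° and section 160° = 35°.
tan δ = tan α / sin β = tan 63° / sin 35° = 1.9626 / 0.5736 = 3.4217
δ = arctan(3.4217) = 73.71°

73.7°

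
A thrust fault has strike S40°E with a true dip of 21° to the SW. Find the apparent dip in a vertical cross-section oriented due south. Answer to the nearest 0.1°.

Angle between strike (S40°E) and section (due south): β = 40°.
tan α = tan 21° × sin 40° = 0.3839 × 0.6428 = 0.2467
α = arctan(0.2467) = 13.86°

13.9°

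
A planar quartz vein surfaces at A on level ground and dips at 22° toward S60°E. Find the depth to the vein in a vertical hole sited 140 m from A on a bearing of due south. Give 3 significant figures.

28.3 m

The hole lies 60° from the dip direction, so the down-dip offset is 140 × cos 60° = 70.00 m.
Depth = down-dip offset × tan(dip) = 70.00 × tan 22° = 70.00 × 0.4040
Depth = 28.28 m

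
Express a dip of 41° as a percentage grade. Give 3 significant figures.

86.9%

grade % = 100 × tan 41° = 100 × 0.8693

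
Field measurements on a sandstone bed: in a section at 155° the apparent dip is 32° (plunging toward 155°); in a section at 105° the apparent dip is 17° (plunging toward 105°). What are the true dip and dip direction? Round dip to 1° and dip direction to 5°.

true dip 33°, dip direction 165°

Represent each trace as a vector plunging at its apparent dip toward its trend (east-north-up frame): v₁ = (0.358, -0.769, -0.530), v₂ = (0.924, -0.248, -0.292).
n = v₁ × v₂ = (0.094, -0.385, 0.621) (taken with n_z > 0).
Dip δ = arctan(|n_h|/n_z) = arctan(0.396/0.621) = 32.5°.
Dip direction = atan2(0.094, -0.385) = 166° (azimuth of n's horizontal projection).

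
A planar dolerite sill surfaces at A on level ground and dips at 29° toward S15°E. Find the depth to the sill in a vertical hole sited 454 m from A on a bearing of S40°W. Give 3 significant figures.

144 m

The hole lies 55° from the dip direction, so the down-dip offset is 454 × cos 55° = 260.40 m.
Depth = down-dip offset × tan(dip) = 260.40 × tan 29° = 260.40 × 0.5543
Depth = 144.34 m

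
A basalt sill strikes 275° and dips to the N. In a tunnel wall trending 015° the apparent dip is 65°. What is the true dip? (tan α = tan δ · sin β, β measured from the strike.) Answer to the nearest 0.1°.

65.3°

β = acute angle between strike 275° and section 015° = 80°.
tan(true dip) = tan 65° / sin 80° = 2.1776
true dip = arctan 2.1776 = 65.33°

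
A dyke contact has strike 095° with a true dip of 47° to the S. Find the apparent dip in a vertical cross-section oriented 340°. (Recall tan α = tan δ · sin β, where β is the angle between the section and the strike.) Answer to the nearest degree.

The strike is 095° and the section trends 340°; the acute angle between them is β = 65°.
tan α = tan 47° × sin 65° = 1.0724 × 0.9063 = 0.9719
apparent dip = arctan 0.9719 = 44.18°

44°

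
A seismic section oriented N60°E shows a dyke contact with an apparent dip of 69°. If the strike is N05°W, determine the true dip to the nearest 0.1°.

The section is 65° from the strike.
tan δ = tan α / sin β = tan 69° / sin 65° = 2.6051 / 0.9063 = 2.8744
δ = arctan(2.8744) = 70.82°

70.8°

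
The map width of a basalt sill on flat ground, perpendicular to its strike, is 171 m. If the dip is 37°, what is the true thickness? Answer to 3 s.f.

True thickness t = w · sin(dip) = 171 × sin 37°
t = 171 × 0.6018 = 102.910 m

103 m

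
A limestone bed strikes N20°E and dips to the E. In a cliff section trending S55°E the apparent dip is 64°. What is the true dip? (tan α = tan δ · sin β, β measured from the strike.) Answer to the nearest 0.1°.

64.8°

The section is 75° from the strike.
tan δ = tan α / sin β = tan 64° / sin 75° = 2.0503 / 0.9659 = 2.1226
true dip = arctan 2.1226 = 64.77°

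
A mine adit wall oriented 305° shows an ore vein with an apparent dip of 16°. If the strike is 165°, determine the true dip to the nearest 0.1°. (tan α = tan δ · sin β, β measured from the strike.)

The section is 40° from the strike.
tan(true dip) = tan 16° / sin 40° = 0.4461
δ = arctan(0.4461) = 24.04°

24.0°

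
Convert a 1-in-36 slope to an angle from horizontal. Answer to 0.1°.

1.6°

tan θ = 1/36 = 0.0278
θ = arctan(0.0278) = 1.59°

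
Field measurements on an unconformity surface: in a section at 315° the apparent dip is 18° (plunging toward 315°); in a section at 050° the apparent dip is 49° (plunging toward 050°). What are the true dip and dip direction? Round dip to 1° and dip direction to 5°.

true dip 51°, dip direction 030°

Each apparent-dip line lies in the plane. As unit vectors (x east, y north, z up), v₁ plunges 18°→315° and v₂ plunges 49°→050°.
Cross product v₁ × v₂ gives the pole to the plane: n ∝ (0.377, 0.663, 0.622).
tan δ = √(n_x²+n_y²)/n_z = 0.763/0.622, so δ = 50.8°.
Dip direction = atan2(0.377, 0.663) = 30° (azimuth of n's horizontal projection).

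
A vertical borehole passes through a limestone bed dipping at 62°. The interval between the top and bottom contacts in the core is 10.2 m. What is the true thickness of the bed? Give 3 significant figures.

4.79 m

True thickness t = h · cos(dip) = 10.2 × cos 62°
t = 10.2 × 0.4695 = 4.789 m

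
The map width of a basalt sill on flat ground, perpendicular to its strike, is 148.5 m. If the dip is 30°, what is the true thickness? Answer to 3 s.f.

True thickness t = w · sin(dip) = 148.5 × sin 30°
t = 148.5 × 0.5000 = 74.250 m

74.2 m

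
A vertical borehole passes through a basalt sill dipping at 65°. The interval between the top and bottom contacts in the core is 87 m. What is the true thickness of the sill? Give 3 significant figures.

True thickness t = h · cos(dip) = 87 × cos 65°
t = 87 × 0.4226 = 36.768 m

36.8 m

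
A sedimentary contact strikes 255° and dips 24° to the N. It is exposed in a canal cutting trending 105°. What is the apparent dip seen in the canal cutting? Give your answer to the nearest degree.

13°

The section lies 30° from the strike.
tan α = tan 24° × sin 30° = 0.4452 × 0.5000 = 0.2226
apparent dip = arctan 0.2226 = 12.55°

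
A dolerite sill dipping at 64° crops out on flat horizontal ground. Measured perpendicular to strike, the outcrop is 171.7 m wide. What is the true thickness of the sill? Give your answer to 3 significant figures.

154 m

True thickness t = w · sin(dip) = 171.7 × sin 64°
t = 171.7 × 0.8988 = 154.323 m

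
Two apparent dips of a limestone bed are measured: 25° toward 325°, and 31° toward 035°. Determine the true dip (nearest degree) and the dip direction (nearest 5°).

Represent each trace as a vector plunging at its apparent dip toward its trend (east-north-up frame): v₁ = (-0.520, 0.742, -0.423), v₂ = (0.492, 0.702, -0.515).
Cross product v₁ × v₂ gives the pole to the plane: n ∝ (0.086, 0.476, 0.730).
True dip = arccos(n_z / |n|) = arccos(0.8339) = 33.5°.
The horizontal component of n points toward azimuth atan2(n_x, n_y) = 10°, the dip direction.

true dip 33°, dip direction 010°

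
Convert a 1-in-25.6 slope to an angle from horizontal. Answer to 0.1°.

tan θ = 1/25.6 = 0.0391
θ = arctan(0.0391) = 2.24°

2.2°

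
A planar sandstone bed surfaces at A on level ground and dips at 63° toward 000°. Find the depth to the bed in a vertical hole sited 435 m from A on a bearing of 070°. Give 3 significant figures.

292 m

The hole lies 70° from the dip direction, so the down-dip offset is 435 × cos 70° = 148.78 m.
Depth = down-dip offset × tan(dip) = 148.78 × tan 63° = 148.78 × 1.9626
Depth = 291.99 m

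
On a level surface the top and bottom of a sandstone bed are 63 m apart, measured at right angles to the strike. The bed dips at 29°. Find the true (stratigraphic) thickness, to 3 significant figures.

True thickness t = w · sin(dip) = 63 × sin 29°
t = 63 × 0.4848 = 30.543 m

30.5 m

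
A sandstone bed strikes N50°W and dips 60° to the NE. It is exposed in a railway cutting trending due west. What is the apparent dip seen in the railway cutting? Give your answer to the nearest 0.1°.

48.1°

The section lies 40° from the strike.
tan α = tan 60° × sin 40° = 1.7321 × 0.6428 = 1.1133
α = arctan(1.1133) = 48.07°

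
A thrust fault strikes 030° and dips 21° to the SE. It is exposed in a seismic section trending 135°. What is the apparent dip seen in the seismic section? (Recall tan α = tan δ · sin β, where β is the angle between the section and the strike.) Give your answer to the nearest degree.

20°

The section lies 75° from the strike.
tan α = tan 21° × sin 75° = 0.3839 × 0.9659 = 0.3708
apparent dip = arctan 0.3708 = 20.34°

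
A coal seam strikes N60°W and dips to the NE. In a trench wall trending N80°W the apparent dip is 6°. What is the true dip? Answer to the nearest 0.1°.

17.1°

The section is 20° from the strike.
tan(true dip) = tan 6° / sin 20° = 0.3073
δ = arctan(0.3073) = 17.08°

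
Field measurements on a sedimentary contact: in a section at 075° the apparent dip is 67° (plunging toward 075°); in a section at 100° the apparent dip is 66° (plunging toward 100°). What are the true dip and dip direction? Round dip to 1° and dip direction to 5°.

The two traces are lines in the plane: v₁ = (sin 75°·cos 67°, cos 75°·cos 67°, −sin 67°), v₂ = (sin 100°·cos 66°, cos 100°·cos 66°, −sin 66°).
The plane normal is n = v₁ × v₂ ∝ (0.157, 0.024, 0.067).
tan δ = √(n_x²+n_y²)/n_z = 0.159/0.067, so δ = 67.1°.
Dip direction = atan2(0.157, 0.024) = 81° (azimuth of n's horizontal projection).

true dip 67°, dip direction 080°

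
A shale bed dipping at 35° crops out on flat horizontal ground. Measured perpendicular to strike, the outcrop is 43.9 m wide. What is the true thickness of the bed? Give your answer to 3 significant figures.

25.2 m

True thickness t = w · sin(dip) = 43.9 × sin 35°
t = 43.9 × 0.5736 = 25.180 m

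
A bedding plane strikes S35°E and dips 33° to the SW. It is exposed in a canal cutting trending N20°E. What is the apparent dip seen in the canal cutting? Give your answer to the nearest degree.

The section lies 55° from the strike.
tan α = tan 33° × sin 55° = 0.6494 × 0.8192 = 0.5320
α = arctan(0.5320) = 28.01°

28°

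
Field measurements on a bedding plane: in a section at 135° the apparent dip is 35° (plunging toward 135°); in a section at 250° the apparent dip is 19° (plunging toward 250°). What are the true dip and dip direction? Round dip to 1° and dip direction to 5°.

true dip 45°, dip direction 180°

Represent each trace as a vector plunging at its apparent dip toward its trend (east-north-up frame): v₁ = (0.579, -0.579, -0.574), v₂ = (-0.888, -0.323, -0.326).
The plane normal is n = v₁ × v₂ ∝ (-0.003, -0.698, 0.702).
True dip = arccos(n_z / |n|) = arccos(0.7090) = 44.8°.
Dip direction = azimuth of (n_x, n_y) = atan2(-0.003, -0.698) = 180°.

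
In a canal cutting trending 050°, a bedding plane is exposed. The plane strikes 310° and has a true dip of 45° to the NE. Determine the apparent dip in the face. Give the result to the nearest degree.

Angle between strike (310°) and section (050°): β = 80°.
tan(apparent dip) = tan 45° · sin 80° = 0.9848
α = arctan(0.9848) = 44.56°

45°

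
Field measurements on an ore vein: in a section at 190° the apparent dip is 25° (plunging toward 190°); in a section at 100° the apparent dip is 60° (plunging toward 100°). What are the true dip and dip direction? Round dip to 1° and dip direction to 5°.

true dip 61°, dip direction 115°

Each apparent-dip line lies in the plane. As unit vectors (x east, y north, z up), v₁ plunges 25°→190° and v₂ plunges 60°→100°.
The plane normal is n = v₁ × v₂ ∝ (0.736, -0.344, 0.453).
Dip δ = arctan(|n_h|/n_z) = arctan(0.813/0.453) = 60.9°.
Dip direction = azimuth of (n_x, n_y) = atan2(0.736, -0.344) = 115°.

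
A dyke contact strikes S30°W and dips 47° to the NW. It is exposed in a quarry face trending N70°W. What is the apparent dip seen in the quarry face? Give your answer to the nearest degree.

47°

The strike is S30°W and the section trends N70°W; the acute angle between them is β = 80°.
tan α = tan 47° × sin 80° = 1.0724 × 0.9848 = 1.0561
apparent dip = arctan 1.0561 = 46.56°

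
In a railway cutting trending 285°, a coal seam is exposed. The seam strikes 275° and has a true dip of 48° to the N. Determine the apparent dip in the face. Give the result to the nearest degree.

The section lies 10° from the strike.
tan(apparent dip) = tan 48° · sin 10° = 0.1929
α = arctan(0.1929) = 10.92°

11°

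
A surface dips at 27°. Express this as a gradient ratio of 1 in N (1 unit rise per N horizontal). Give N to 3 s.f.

1 : N means tan θ = 1/N, so N = 1/tan 27° = 1/0.5095

1 in 1.96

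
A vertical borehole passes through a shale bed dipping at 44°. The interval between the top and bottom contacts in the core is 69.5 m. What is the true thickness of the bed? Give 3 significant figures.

True thickness t = h · cos(dip) = 69.5 × cos 44°
t = 69.5 × 0.7193 = 49.994 m

50.0 m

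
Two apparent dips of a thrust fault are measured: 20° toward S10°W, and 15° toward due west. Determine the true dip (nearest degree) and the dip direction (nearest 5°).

The two traces are lines in the plane: v₁ = (sin 190°·cos 20°, cos 190°·cos 20°, −sin 20°), v₂ = (sin 270°·cos 15°, cos 270°·cos 15°, −sin 15°).
n = v₁ × v₂ = (-0.240, -0.288, 0.894) (taken with n_z > 0).
tan δ = √(n_x²+n_y²)/n_z = 0.375/0.894, so δ = 22.7°.
Dip direction = atan2(-0.240, -0.288) = 220° (azimuth of n's horizontal projection).

true dip 23°, dip direction 220°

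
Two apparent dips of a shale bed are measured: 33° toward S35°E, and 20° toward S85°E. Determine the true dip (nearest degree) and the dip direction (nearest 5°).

true dip 33°, dip direction 150°

Represent each trace as a vector plunging at its apparent dip toward its trend (east-north-up frame): v₁ = (0.481, -0.687, -0.545), v₂ = (0.936, -0.082, -0.342).
The plane normal is n = v₁ × v₂ ∝ (0.190, -0.345, 0.604).
True dip = arccos(n_z / |n|) = arccos(0.8372) = 33.2°.
The horizontal component of n points toward azimuth atan2(n_x, n_y) = 151°, the dip direction.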